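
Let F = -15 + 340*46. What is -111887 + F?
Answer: -96262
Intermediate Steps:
F = 15625 (F = -15 + 15640 = 15625)
-111887 + F = -111887 + 15625 = -96262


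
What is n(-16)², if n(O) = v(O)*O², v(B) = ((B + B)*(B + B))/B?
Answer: 268435456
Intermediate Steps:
v(B) = 4*B (v(B) = ((2*B)*(2*B))/B = (4*B²)/B = 4*B)
n(O) = 4*O³ (n(O) = (4*O)*O² = 4*O³)
n(-16)² = (4*(-16)³)² = (4*(-4096))² = (-16384)² = 268435456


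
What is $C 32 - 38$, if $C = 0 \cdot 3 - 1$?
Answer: $-70$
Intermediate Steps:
$C = -1$ ($C = 0 - 1 = -1$)
$C 32 - 38 = \left(-1\right) 32 - 38 = -32 - 38 = -70$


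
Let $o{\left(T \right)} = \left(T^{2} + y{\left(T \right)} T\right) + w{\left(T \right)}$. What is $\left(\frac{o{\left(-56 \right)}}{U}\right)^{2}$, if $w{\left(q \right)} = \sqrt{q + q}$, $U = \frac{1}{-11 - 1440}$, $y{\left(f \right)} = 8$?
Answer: $15212010678032 + 45274543104 i \sqrt{7} \approx 1.5212 \cdot 10^{13} + 1.1979 \cdot 10^{11} i$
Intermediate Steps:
$U = - \frac{1}{1451}$ ($U = \frac{1}{-1451} = - \frac{1}{1451} \approx -0.00068918$)
$w{\left(q \right)} = \sqrt{2} \sqrt{q}$ ($w{\left(q \right)} = \sqrt{2 q} = \sqrt{2} \sqrt{q}$)
$o{\left(T \right)} = T^{2} + 8 T + \sqrt{2} \sqrt{T}$ ($o{\left(T \right)} = \left(T^{2} + 8 T\right) + \sqrt{2} \sqrt{T} = T^{2} + 8 T + \sqrt{2} \sqrt{T}$)
$\left(\frac{o{\left(-56 \right)}}{U}\right)^{2} = \left(\frac{\left(-56\right)^{2} + 8 \left(-56\right) + \sqrt{2} \sqrt{-56}}{- \frac{1}{1451}}\right)^{2} = \left(\left(3136 - 448 + \sqrt{2} \cdot 2 i \sqrt{14}\right) \left(-1451\right)\right)^{2} = \left(\left(3136 - 448 + 4 i \sqrt{7}\right) \left(-1451\right)\right)^{2} = \left(\left(2688 + 4 i \sqrt{7}\right) \left(-1451\right)\right)^{2} = \left(-3900288 - 5804 i \sqrt{7}\right)^{2}$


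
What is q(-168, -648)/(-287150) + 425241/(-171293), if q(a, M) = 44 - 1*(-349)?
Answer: -122175271299/49186784950 ≈ -2.4839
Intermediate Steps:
q(a, M) = 393 (q(a, M) = 44 + 349 = 393)
q(-168, -648)/(-287150) + 425241/(-171293) = 393/(-287150) + 425241/(-171293) = 393*(-1/287150) + 425241*(-1/171293) = -393/287150 - 425241/171293 = -122175271299/49186784950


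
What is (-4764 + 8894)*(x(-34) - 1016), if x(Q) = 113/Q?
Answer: -71566705/17 ≈ -4.2098e+6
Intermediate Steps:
(-4764 + 8894)*(x(-34) - 1016) = (-4764 + 8894)*(113/(-34) - 1016) = 4130*(113*(-1/34) - 1016) = 4130*(-113/34 - 1016) = 4130*(-34657/34) = -71566705/17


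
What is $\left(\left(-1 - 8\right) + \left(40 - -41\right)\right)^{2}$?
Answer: $5184$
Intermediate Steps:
$\left(\left(-1 - 8\right) + \left(40 - -41\right)\right)^{2} = \left(\left(-1 - 8\right) + \left(40 + 41\right)\right)^{2} = \left(-9 + 81\right)^{2} = 72^{2} = 5184$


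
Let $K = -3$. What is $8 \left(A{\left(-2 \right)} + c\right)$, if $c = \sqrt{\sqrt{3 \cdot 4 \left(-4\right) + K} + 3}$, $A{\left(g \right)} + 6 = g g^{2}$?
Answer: $-112 + 8 \sqrt{3 + i \sqrt{51}} \approx -93.456 + 12.324 i$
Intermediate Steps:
$A{\left(g \right)} = -6 + g^{3}$ ($A{\left(g \right)} = -6 + g g^{2} = -6 + g^{3}$)
$c = \sqrt{3 + i \sqrt{51}}$ ($c = \sqrt{\sqrt{3 \cdot 4 \left(-4\right) - 3} + 3} = \sqrt{\sqrt{3 \left(-16\right) - 3} + 3} = \sqrt{\sqrt{-48 - 3} + 3} = \sqrt{\sqrt{-51} + 3} = \sqrt{i \sqrt{51} + 3} = \sqrt{3 + i \sqrt{51}} \approx 2.318 + 1.5404 i$)
$8 \left(A{\left(-2 \right)} + c\right) = 8 \left(\left(-6 + \left(-2\right)^{3}\right) + \sqrt{3 + i \sqrt{51}}\right) = 8 \left(\left(-6 - 8\right) + \sqrt{3 + i \sqrt{51}}\right) = 8 \left(-14 + \sqrt{3 + i \sqrt{51}}\right) = -112 + 8 \sqrt{3 + i \sqrt{51}}$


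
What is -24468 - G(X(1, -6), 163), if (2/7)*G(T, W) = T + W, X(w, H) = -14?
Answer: -49979/2 ≈ -24990.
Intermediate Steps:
G(T, W) = 7*T/2 + 7*W/2 (G(T, W) = 7*(T + W)/2 = 7*T/2 + 7*W/2)
-24468 - G(X(1, -6), 163) = -24468 - ((7/2)*(-14) + (7/2)*163) = -24468 - (-49 + 1141/2) = -24468 - 1*1043/2 = -24468 - 1043/2 = -49979/2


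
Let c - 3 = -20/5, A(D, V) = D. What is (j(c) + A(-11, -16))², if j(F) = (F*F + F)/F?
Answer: 121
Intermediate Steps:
c = -1 (c = 3 - 20/5 = 3 - 4*1 = 3 - 4 = -1)
j(F) = (F + F²)/F (j(F) = (F² + F)/F = (F + F²)/F)
(j(c) + A(-11, -16))² = ((1 - 1) - 11)² = (0 - 11)² = (-11)² = 121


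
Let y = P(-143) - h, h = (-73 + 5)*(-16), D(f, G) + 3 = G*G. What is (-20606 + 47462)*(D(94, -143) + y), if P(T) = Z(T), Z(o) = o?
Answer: 516038040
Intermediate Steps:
D(f, G) = -3 + G² (D(f, G) = -3 + G*G = -3 + G²)
P(T) = T
h = 1088 (h = -68*(-16) = 1088)
y = -1231 (y = -143 - 1*1088 = -143 - 1088 = -1231)
(-20606 + 47462)*(D(94, -143) + y) = (-20606 + 47462)*((-3 + (-143)²) - 1231) = 26856*((-3 + 20449) - 1231) = 26856*(20446 - 1231) = 26856*19215 = 516038040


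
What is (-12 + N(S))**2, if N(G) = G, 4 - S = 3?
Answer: 121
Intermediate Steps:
S = 1 (S = 4 - 1*3 = 4 - 3 = 1)
(-12 + N(S))**2 = (-12 + 1)**2 = (-11)**2 = 121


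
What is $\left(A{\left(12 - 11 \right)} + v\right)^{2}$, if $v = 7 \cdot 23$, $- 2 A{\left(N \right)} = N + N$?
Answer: $25600$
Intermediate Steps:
$A{\left(N \right)} = - N$ ($A{\left(N \right)} = - \frac{N + N}{2} = - \frac{2 N}{2} = - N$)
$v = 161$
$\left(A{\left(12 - 11 \right)} + v\right)^{2} = \left(- (12 - 11) + 161\right)^{2} = \left(\left(-1\right) 1 + 161\right)^{2} = \left(-1 + 161\right)^{2} = 160^{2} = 25600$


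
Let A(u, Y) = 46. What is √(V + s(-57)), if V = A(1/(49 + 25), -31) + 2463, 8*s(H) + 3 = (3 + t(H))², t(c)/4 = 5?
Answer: √10299/2 ≈ 50.742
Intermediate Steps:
t(c) = 20 (t(c) = 4*5 = 20)
s(H) = 263/4 (s(H) = -3/8 + (3 + 20)²/8 = -3/8 + (⅛)*23² = -3/8 + (⅛)*529 = -3/8 + 529/8 = 263/4)
V = 2509 (V = 46 + 2463 = 2509)
√(V + s(-57)) = √(2509 + 263/4) = √(10299/4) = √10299/2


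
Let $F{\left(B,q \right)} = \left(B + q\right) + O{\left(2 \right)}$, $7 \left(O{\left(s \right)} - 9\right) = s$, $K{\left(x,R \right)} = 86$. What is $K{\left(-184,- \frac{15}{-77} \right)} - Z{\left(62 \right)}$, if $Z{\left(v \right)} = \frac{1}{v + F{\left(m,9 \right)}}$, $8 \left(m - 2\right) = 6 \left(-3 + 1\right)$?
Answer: $\frac{97252}{1131} \approx 85.988$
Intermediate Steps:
$O{\left(s \right)} = 9 + \frac{s}{7}$
$m = \frac{1}{2}$ ($m = 2 + \frac{6 \left(-3 + 1\right)}{8} = 2 + \frac{6 \left(-2\right)}{8} = 2 + \frac{1}{8} \left(-12\right) = 2 - \frac{3}{2} = \frac{1}{2} \approx 0.5$)
$F{\left(B,q \right)} = \frac{65}{7} + B + q$ ($F{\left(B,q \right)} = \left(B + q\right) + \left(9 + \frac{1}{7} \cdot 2\right) = \left(B + q\right) + \left(9 + \frac{2}{7}\right) = \left(B + q\right) + \frac{65}{7} = \frac{65}{7} + B + q$)
$Z{\left(v \right)} = \frac{1}{\frac{263}{14} + v}$ ($Z{\left(v \right)} = \frac{1}{v + \left(\frac{65}{7} + \frac{1}{2} + 9\right)} = \frac{1}{v + \frac{263}{14}} = \frac{1}{\frac{263}{14} + v}$)
$K{\left(-184,- \frac{15}{-77} \right)} - Z{\left(62 \right)} = 86 - \frac{14}{263 + 14 \cdot 62} = 86 - \frac{14}{263 + 868} = 86 - \frac{14}{1131} = \frac{97252}{1131}$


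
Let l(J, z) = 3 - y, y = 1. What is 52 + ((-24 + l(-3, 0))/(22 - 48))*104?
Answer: 140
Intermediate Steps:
l(J, z) = 2 (l(J, z) = 3 - 1*1 = 3 - 1 = 2)
52 + ((-24 + l(-3, 0))/(22 - 48))*104 = 52 + ((-24 + 2)/(22 - 48))*104 = 52 - 22/(-26)*104 = 52 - 22*(-1/26)*104 = 52 + (11/13)*104 = 52 + 88 = 140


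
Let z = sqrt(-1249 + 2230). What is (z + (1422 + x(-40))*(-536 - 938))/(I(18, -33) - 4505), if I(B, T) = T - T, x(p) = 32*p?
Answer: 209308/4505 - 3*sqrt(109)/4505 ≈ 46.454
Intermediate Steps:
I(B, T) = 0
z = 3*sqrt(109) (z = sqrt(981) = 3*sqrt(109) ≈ 31.321)
(z + (1422 + x(-40))*(-536 - 938))/(I(18, -33) - 4505) = (3*sqrt(109) + (1422 + 32*(-40))*(-536 - 938))/(0 - 4505) = (3*sqrt(109) + (1422 - 1280)*(-1474))/(-4505) = (3*sqrt(109) + 142*(-1474))*(-1/4505) = (3*sqrt(109) - 209308)*(-1/4505) = (-209308 + 3*sqrt(109))*(-1/4505) = 209308/4505 - 3*sqrt(109)/4505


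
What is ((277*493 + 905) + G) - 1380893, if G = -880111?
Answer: -2123538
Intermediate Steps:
((277*493 + 905) + G) - 1380893 = ((277*493 + 905) - 880111) - 1380893 = ((136561 + 905) - 880111) - 1380893 = (137466 - 880111) - 1380893 = -742645 - 1380893 = -2123538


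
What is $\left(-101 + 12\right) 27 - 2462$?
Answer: $-4865$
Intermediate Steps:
$\left(-101 + 12\right) 27 - 2462 = \left(-89\right) 27 - 2462 = -2403 - 2462 = -4865$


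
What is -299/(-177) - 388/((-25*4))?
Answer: 24644/4425 ≈ 5.5693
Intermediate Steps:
-299/(-177) - 388/((-25*4)) = -299*(-1/177) - 388/(-100) = 299/177 - 388*(-1/100) = 299/177 + 97/25 = 24644/4425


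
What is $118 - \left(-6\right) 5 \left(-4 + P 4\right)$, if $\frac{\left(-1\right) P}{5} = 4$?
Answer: $-2402$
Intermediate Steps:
$P = -20$ ($P = \left(-5\right) 4 = -20$)
$118 - \left(-6\right) 5 \left(-4 + P 4\right) = 118 - \left(-6\right) 5 \left(-4 - 80\right) = 118 - - 30 \left(-4 - 80\right) = 118 - \left(-30\right) \left(-84\right) = 118 - 2520 = -2402$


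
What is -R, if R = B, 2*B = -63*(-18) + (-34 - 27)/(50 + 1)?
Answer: -57773/102 ≈ -566.40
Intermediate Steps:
B = 57773/102 (B = (-63*(-18) + (-34 - 27)/(50 + 1))/2 = (1134 - 61/51)/2 = (½)*(57773/51) = 57773/102 ≈ 566.40)
R = 57773/102 ≈ 566.40
-R = -1*57773/102 = -57773/102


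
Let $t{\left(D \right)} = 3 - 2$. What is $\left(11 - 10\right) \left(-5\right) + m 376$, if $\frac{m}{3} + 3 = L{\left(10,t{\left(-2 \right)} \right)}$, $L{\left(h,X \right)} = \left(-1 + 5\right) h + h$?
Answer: $53011$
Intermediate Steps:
$t{\left(D \right)} = 1$ ($t{\left(D \right)} = 3 - 2 = 1$)
$L{\left(h,X \right)} = 5 h$ ($L{\left(h,X \right)} = 4 h + h = 5 h$)
$m = 141$ ($m = -9 + 3 \cdot 5 \cdot 10 = -9 + 3 \cdot 50 = -9 + 150 = 141$)
$\left(11 - 10\right) \left(-5\right) + m 376 = \left(11 - 10\right) \left(-5\right) + 141 \cdot 376 = 1 \left(-5\right) + 53016 = -5 + 53016 = 53011$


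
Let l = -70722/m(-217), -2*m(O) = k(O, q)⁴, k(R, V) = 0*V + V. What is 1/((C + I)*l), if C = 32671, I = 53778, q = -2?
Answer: 4/3056923089 ≈ 1.3085e-9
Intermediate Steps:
k(R, V) = V (k(R, V) = 0 + V = V)
m(O) = -8 (m(O) = -½*(-2)⁴ = -½*16 = -8)
l = 35361/4 (l = -70722/(-8) = -70722*(-⅛) = 35361/4 ≈ 8840.3)
1/((C + I)*l) = 1/((32671 + 53778)*(35361/4)) = (4/35361)/86449 = (1/86449)*(4/35361) = 4/3056923089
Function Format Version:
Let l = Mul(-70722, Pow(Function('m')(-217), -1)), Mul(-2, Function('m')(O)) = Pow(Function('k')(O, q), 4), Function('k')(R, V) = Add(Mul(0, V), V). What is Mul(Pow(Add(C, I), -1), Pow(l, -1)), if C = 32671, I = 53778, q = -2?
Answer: Rational(4, 3056923089) ≈ 1.3085e-9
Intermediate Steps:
Function('k')(R, V) = V (Function('k')(R, V) = Add(0, V) = V)
Function('m')(O) = -8 (Function('m')(O) = Mul(Rational(-1, 2), Pow(-2, 4)) = Mul(Rational(-1, 2), 16) = -8)
l = Rational(35361, 4) (l = Mul(-70722, Pow(-8, -1)) = Mul(-70722, Rational(-1, 8)) = Rational(35361, 4) ≈ 8840.3)
Mul(Pow(Add(C, I), -1), Pow(l, -1)) = Mul(Pow(Add(32671, 53778), -1), Pow(Rational(35361, 4), -1)) = Mul(Pow(86449, -1), Rational(4, 35361)) = Mul(Rational(1, 86449), Rational(4, 35361)) = Rational(4, 3056923089)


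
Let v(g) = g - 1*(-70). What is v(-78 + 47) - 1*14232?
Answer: -14193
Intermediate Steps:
v(g) = 70 + g (v(g) = g + 70 = 70 + g)
v(-78 + 47) - 1*14232 = (70 + (-78 + 47)) - 1*14232 = (70 - 31) - 14232 = 39 - 14232 = -14193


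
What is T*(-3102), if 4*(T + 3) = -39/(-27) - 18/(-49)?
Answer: 2322881/294 ≈ 7901.0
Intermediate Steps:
T = -4493/1764 (T = -3 + (-39/(-27) - 18/(-49))/4 = -3 + (-39*(-1/27) - 18*(-1/49))/4 = -3 + (13/9 + 18/49)/4 = -3 + (¼)*(799/441) = -3 + 799/1764 = -4493/1764 ≈ -2.5471)
T*(-3102) = -4493/1764*(-3102) = 2322881/294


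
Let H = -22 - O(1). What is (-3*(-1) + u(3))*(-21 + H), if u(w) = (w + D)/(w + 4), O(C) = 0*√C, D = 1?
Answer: -1075/7 ≈ -153.57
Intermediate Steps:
O(C) = 0
u(w) = (1 + w)/(4 + w) (u(w) = (w + 1)/(w + 4) = (1 + w)/(4 + w))
H = -22 (H = -22 - 1*0 = -22 + 0 = -22)
(-3*(-1) + u(3))*(-21 + H) = (-3*(-1) + (1 + 3)/(4 + 3))*(-21 - 22) = (3 + 4/7)*(-43) = (25/7)*(-43) = -1075/7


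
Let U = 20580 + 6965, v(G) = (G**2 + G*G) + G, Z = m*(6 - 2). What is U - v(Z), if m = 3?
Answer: 27245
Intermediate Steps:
Z = 12 (Z = 3*(6 - 2) = 3*4 = 12)
v(G) = G + 2*G**2 (v(G) = (G**2 + G**2) + G = 2*G**2 + G = G + 2*G**2)
U = 27545
U - v(Z) = 27545 - 12*(1 + 2*12) = 27545 - 12*(1 + 24) = 27545 - 12*25 = 27545 - 1*300 = 27545 - 300 = 27245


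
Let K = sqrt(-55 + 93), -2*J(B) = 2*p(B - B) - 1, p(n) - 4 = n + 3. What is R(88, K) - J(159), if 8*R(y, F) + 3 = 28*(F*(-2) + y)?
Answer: 2513/8 - 7*sqrt(38) ≈ 270.97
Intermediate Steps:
p(n) = 7 + n (p(n) = 4 + (n + 3) = 4 + (3 + n) = 7 + n)
J(B) = -13/2 (J(B) = -(2*(7 + (B - B)) - 1)/2 = -(2*(7 + 0) - 1)/2 = -(2*7 - 1)/2 = -(14 - 1)/2 = -1/2*13 = -13/2)
K = sqrt(38) ≈ 6.1644
R(y, F) = -3/8 - 7*F + 7*y/2 (R(y, F) = -3/8 + (28*(F*(-2) + y))/8 = -3/8 + (28*(-2*F + y))/8 = -3/8 + (28*(y - 2*F))/8 = -3/8 + (-56*F + 28*y)/8 = -3/8 + (-7*F + 7*y/2) = -3/8 - 7*F + 7*y/2)
R(88, K) - J(159) = (-3/8 - 7*sqrt(38) + (7/2)*88) - 1*(-13/2) = (-3/8 - 7*sqrt(38) + 308) + 13/2 = (2461/8 - 7*sqrt(38)) + 13/2 = 2513/8 - 7*sqrt(38)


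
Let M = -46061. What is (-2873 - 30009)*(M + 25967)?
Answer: 660730908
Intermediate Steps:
(-2873 - 30009)*(M + 25967) = (-2873 - 30009)*(-46061 + 25967) = -32882*(-20094) = 660730908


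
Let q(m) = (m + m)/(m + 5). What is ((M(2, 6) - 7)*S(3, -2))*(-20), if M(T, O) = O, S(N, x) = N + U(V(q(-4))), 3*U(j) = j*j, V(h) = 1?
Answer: 200/3 ≈ 66.667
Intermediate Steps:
q(m) = 2*m/(5 + m) (q(m) = (2*m)/(5 + m) = 2*m/(5 + m))
U(j) = j**2/3 (U(j) = (j*j)/3 = j**2/3)
S(N, x) = 1/3 + N (S(N, x) = N + (1/3)*1**2 = N + (1/3)*1 = N + 1/3 = 1/3 + N)
((M(2, 6) - 7)*S(3, -2))*(-20) = ((6 - 7)*(1/3 + 3))*(-20) = -1*10/3*(-20) = -10/3*(-20) = 200/3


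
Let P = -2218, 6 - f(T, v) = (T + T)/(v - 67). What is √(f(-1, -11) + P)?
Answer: I*√3364491/39 ≈ 47.032*I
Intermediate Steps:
f(T, v) = 6 - 2*T/(-67 + v) (f(T, v) = 6 - (T + T)/(v - 67) = 6 - 2*T/(-67 + v))
√(f(-1, -11) + P) = √(2*(-201 - 1*(-1) + 3*(-11))/(-67 - 11) - 2218) = √(2*(-201 + 1 - 33)/(-78) - 2218) = √(2*(-1/78)*(-233) - 2218) = √(233/39 - 2218) = √(-86269/39) = I*√3364491/39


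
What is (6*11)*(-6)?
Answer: -396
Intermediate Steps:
(6*11)*(-6) = 66*(-6) = -396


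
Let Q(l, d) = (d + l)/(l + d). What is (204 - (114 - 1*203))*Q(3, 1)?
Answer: 293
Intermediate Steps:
Q(l, d) = 1 (Q(l, d) = (d + l)/(d + l) = 1)
(204 - (114 - 1*203))*Q(3, 1) = (204 - (114 - 1*203))*1 = (204 - (114 - 203))*1 = (204 - 1*(-89))*1 = (204 + 89)*1 = 293*1 = 293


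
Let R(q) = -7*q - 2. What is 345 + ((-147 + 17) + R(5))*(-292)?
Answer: 49109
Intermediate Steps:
R(q) = -2 - 7*q
345 + ((-147 + 17) + R(5))*(-292) = 345 + ((-147 + 17) + (-2 - 7*5))*(-292) = 345 + (-130 + (-2 - 35))*(-292) = 345 + (-130 - 37)*(-292) = 345 - 167*(-292) = 345 + 48764 = 49109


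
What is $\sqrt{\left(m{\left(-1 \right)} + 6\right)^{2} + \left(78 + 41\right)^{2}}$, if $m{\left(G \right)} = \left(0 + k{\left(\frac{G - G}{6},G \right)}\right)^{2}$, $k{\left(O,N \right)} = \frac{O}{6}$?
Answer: $\sqrt{14197} \approx 119.15$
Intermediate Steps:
$k{\left(O,N \right)} = \frac{O}{6}$ ($k{\left(O,N \right)} = O \frac{1}{6} = \frac{O}{6}$)
$m{\left(G \right)} = 0$ ($m{\left(G \right)} = \left(0 + \frac{\left(G - G\right) \frac{1}{6}}{6}\right)^{2} = \left(0 + \frac{0 \cdot \frac{1}{6}}{6}\right)^{2} = \left(0 + \frac{1}{6} \cdot 0\right)^{2} = \left(0 + 0\right)^{2} = 0^{2} = 0$)
$\sqrt{\left(m{\left(-1 \right)} + 6\right)^{2} + \left(78 + 41\right)^{2}} = \sqrt{\left(0 + 6\right)^{2} + \left(78 + 41\right)^{2}} = \sqrt{6^{2} + 119^{2}} = \sqrt{36 + 14161} = \sqrt{14197}$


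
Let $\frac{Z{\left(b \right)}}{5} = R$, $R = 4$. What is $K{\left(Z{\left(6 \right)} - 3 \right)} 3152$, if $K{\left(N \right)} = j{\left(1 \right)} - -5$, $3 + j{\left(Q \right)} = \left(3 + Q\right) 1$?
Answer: $18912$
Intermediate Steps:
$Z{\left(b \right)} = 20$ ($Z{\left(b \right)} = 5 \cdot 4 = 20$)
$j{\left(Q \right)} = Q$ ($j{\left(Q \right)} = -3 + \left(3 + Q\right) 1 = -3 + \left(3 + Q\right) = Q$)
$K{\left(N \right)} = 6$ ($K{\left(N \right)} = 1 - -5 = 1 + 5 = 6$)
$K{\left(Z{\left(6 \right)} - 3 \right)} 3152 = 6 \cdot 3152 = 18912$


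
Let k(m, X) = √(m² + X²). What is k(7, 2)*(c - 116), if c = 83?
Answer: -33*√53 ≈ -240.24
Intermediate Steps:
k(m, X) = √(X² + m²)
k(7, 2)*(c - 116) = √(2² + 7²)*(83 - 116) = √(4 + 49)*(-33) = √53*(-33) = -33*√53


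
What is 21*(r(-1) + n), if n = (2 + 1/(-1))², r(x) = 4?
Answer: 105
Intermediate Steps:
n = 1 (n = (2 - 1)² = 1² = 1)
21*(r(-1) + n) = 21*(4 + 1) = 21*5 = 105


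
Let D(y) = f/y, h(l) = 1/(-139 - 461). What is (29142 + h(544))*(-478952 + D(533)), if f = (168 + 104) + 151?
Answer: -4463638963522607/319800 ≈ -1.3958e+10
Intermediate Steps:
h(l) = -1/600 (h(l) = 1/(-600) = -1/600)
f = 423 (f = 272 + 151 = 423)
D(y) = 423/y
(29142 + h(544))*(-478952 + D(533)) = (29142 - 1/600)*(-478952 + 423/533) = 17485199*(-478952 + 423*(1/533))/600 = 17485199*(-478952 + 423/533)/600 = (17485199/600)*(-255280993/533) = -4463638963522607/319800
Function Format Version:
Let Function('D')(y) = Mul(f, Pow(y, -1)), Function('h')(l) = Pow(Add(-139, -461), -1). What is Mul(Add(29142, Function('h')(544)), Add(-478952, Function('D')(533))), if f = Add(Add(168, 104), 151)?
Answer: Rational(-4463638963522607, 319800) ≈ -1.3958e+10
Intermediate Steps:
Function('h')(l) = Rational(-1, 600) (Function('h')(l) = Pow(-600, -1) = Rational(-1, 600))
f = 423 (f = Add(272, 151) = 423)
Function('D')(y) = Mul(423, Pow(y, -1))
Mul(Add(29142, Function('h')(544)), Add(-478952, Function('D')(533))) = Mul(Add(29142, Rational(-1, 600)), Add(-478952, Mul(423, Pow(533, -1)))) = Mul(Rational(17485199, 600), Add(-478952, Mul(423, Rational(1, 533)))) = Mul(Rational(17485199, 600), Add(-478952, Rational(423, 533))) = Mul(Rational(17485199, 600), Rational(-255280993, 533)) = Rational(-4463638963522607, 319800)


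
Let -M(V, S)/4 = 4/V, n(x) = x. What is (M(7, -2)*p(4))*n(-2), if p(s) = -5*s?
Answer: -640/7 ≈ -91.429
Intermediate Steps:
M(V, S) = -16/V
(M(7, -2)*p(4))*n(-2) = ((-16/7)*(-5*4))*(-2) = (-16*⅐*(-20))*(-2) = -16/7*(-20)*(-2) = (320/7)*(-2) = -640/7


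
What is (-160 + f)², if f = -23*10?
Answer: 152100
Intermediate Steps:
f = -230
(-160 + f)² = (-160 - 230)² = (-390)² = 152100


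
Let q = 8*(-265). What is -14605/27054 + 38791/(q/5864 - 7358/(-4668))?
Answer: 1795394728181723/56223541638 ≈ 31933.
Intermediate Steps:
q = -2120
-14605/27054 + 38791/(q/5864 - 7358/(-4668)) = -14605/27054 + 38791/(-2120/5864 - 7358/(-4668)) = -14605*1/27054 + 38791/(-2120*1/5864 - 7358*(-1/4668)) = -14605/27054 + 38791/(-265/733 + 3679/2334) = -14605/27054 + 38791/(2078197/1710822) = -14605/27054 + 38791*(1710822/2078197) = -14605/27054 + 66364496202/2078197 = 1795394728181723/56223541638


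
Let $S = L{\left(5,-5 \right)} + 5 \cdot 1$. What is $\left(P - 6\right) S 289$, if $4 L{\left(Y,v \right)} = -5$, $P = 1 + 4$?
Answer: $- \frac{4335}{4} \approx -1083.8$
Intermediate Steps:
$P = 5$
$L{\left(Y,v \right)} = - \frac{5}{4}$ ($L{\left(Y,v \right)} = \frac{1}{4} \left(-5\right) = - \frac{5}{4}$)
$S = \frac{15}{4}$ ($S = - \frac{5}{4} + 5 \cdot 1 = - \frac{5}{4} + 5 = \frac{15}{4} \approx 3.75$)
$\left(P - 6\right) S 289 = \left(5 - 6\right) \frac{15}{4} \cdot 289 = \left(-1\right) \frac{15}{4} \cdot 289 = \left(- \frac{15}{4}\right) 289 = - \frac{4335}{4}$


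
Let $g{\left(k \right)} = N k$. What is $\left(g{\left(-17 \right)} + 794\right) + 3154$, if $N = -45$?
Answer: $4713$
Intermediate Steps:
$g{\left(k \right)} = - 45 k$
$\left(g{\left(-17 \right)} + 794\right) + 3154 = \left(\left(-45\right) \left(-17\right) + 794\right) + 3154 = \left(765 + 794\right) + 3154 = 1559 + 3154 = 4713$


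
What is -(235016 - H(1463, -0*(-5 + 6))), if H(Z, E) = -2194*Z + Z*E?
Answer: -3444838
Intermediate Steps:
H(Z, E) = -2194*Z + E*Z
-(235016 - H(1463, -0*(-5 + 6))) = -(235016 - 1463*(-2194 - 0*(-5 + 6))) = -(235016 - 1463*(-2194 - 0)) = -(235016 - 1463*(-2194 - 37*0)) = -(235016 - 1463*(-2194 + 0)) = -(235016 - 1463*(-2194)) = -(235016 - 1*(-3209822)) = -(235016 + 3209822) = -1*3444838 = -3444838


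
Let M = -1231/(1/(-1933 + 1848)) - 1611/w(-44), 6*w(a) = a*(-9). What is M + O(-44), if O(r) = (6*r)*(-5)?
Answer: 2330473/22 ≈ 1.0593e+5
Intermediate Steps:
O(r) = -30*r
w(a) = -3*a/2 (w(a) = (a*(-9))/6 = (-9*a)/6 = -3*a/2)
M = 2301433/22 (M = -1231/(1/(-1933 + 1848)) - 1611/((-3/2*(-44))) = -1231/(1/(-85)) - 1611/66 = -1231/(-1/85) - 1611*1/66 = -1231*(-85) - 537/22 = 104635 - 537/22 = 2301433/22 ≈ 1.0461e+5)
M + O(-44) = 2301433/22 - 30*(-44) = 2301433/22 + 1320 = 2330473/22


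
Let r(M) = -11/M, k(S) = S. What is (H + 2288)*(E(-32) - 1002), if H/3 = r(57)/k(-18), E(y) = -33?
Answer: -89988305/38 ≈ -2.3681e+6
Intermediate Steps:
H = 11/342 (H = 3*(-11/57/(-18)) = 3*(-11*1/57*(-1/18)) = 3*(-11/57*(-1/18)) = 3*(11/1026) = 11/342 ≈ 0.032164)
(H + 2288)*(E(-32) - 1002) = (11/342 + 2288)*(-33 - 1002) = (782507/342)*(-1035) = -89988305/38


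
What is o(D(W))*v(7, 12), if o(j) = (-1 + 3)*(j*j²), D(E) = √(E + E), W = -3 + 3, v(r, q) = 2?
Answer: 0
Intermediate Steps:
W = 0
D(E) = √2*√E (D(E) = √(2*E) = √2*√E)
o(j) = 2*j³
o(D(W))*v(7, 12) = (2*(√2*√0)³)*2 = (2*(√2*0)³)*2 = (2*0³)*2 = (2*0)*2 = 0*2 = 0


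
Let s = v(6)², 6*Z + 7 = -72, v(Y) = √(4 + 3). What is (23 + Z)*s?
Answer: 413/6 ≈ 68.833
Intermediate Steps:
v(Y) = √7
Z = -79/6 (Z = -7/6 + (⅙)*(-72) = -7/6 - 12 = -79/6 ≈ -13.167)
s = 7 (s = (√7)² = 7)
(23 + Z)*s = (23 - 79/6)*7 = (59/6)*7 = 413/6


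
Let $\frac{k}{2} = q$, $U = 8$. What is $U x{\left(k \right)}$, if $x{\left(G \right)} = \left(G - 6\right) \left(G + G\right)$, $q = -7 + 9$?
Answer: $-128$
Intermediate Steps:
$q = 2$
$k = 4$ ($k = 2 \cdot 2 = 4$)
$x{\left(G \right)} = 2 G \left(-6 + G\right)$ ($x{\left(G \right)} = \left(-6 + G\right) 2 G = 2 G \left(-6 + G\right)$)
$U x{\left(k \right)} = 8 \cdot 2 \cdot 4 \left(-6 + 4\right) = 8 \cdot 2 \cdot 4 \left(-2\right) = 8 \left(-16\right) = -128$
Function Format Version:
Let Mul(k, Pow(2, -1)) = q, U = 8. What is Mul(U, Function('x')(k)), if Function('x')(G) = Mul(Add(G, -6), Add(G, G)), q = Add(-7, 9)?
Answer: -128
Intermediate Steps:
q = 2
k = 4 (k = Mul(2, 2) = 4)
Function('x')(G) = Mul(2, G, Add(-6, G)) (Function('x')(G) = Mul(Add(-6, G), Mul(2, G)) = Mul(2, G, Add(-6, G)))
Mul(U, Function('x')(k)) = Mul(8, Mul(2, 4, Add(-6, 4))) = Mul(8, Mul(2, 4, -2)) = Mul(8, -16) = -128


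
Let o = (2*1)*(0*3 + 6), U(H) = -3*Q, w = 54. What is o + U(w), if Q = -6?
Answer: 30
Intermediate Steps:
U(H) = 18 (U(H) = -3*(-6) = 18)
o = 12 (o = 2*(0 + 6) = 2*6 = 12)
o + U(w) = 12 + 18 = 30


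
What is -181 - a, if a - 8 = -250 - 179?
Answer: 240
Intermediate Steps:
a = -421 (a = 8 + (-250 - 179) = 8 - 429 = -421)
-181 - a = -181 - 1*(-421) = -181 + 421 = 240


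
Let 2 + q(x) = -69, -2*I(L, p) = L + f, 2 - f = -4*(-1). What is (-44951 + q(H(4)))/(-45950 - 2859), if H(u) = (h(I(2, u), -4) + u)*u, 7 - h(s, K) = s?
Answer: 45022/48809 ≈ 0.92241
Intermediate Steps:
f = -2 (f = 2 - (-4)*(-1) = 2 - 1*4 = 2 - 4 = -2)
I(L, p) = 1 - L/2 (I(L, p) = -(L - 2)/2 = -(-2 + L)/2 = 1 - L/2)
h(s, K) = 7 - s
H(u) = u*(7 + u) (H(u) = ((7 - (1 - 1/2*2)) + u)*u = ((7 - (1 - 1)) + u)*u = ((7 - 1*0) + u)*u = ((7 + 0) + u)*u = (7 + u)*u = u*(7 + u))
q(x) = -71 (q(x) = -2 - 69 = -71)
(-44951 + q(H(4)))/(-45950 - 2859) = (-44951 - 71)/(-45950 - 2859) = -45022/(-48809) = -45022*(-1/48809) = 45022/48809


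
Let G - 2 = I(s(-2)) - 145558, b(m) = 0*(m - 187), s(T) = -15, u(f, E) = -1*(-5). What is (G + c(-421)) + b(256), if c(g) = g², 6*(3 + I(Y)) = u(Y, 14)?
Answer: 190097/6 ≈ 31683.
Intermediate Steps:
u(f, E) = 5
I(Y) = -13/6 (I(Y) = -3 + (⅙)*5 = -3 + ⅚ = -13/6)
b(m) = 0 (b(m) = 0*(-187 + m) = 0)
G = -873349/6 (G = 2 + (-13/6 - 145558) = 2 - 873361/6 = -873349/6 ≈ -1.4556e+5)
(G + c(-421)) + b(256) = (-873349/6 + (-421)²) + 0 = (-873349/6 + 177241) + 0 = 190097/6 + 0 = 190097/6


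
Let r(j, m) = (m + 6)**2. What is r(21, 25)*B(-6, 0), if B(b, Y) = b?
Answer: -5766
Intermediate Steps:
r(j, m) = (6 + m)**2
r(21, 25)*B(-6, 0) = (6 + 25)**2*(-6) = 31**2*(-6) = 961*(-6) = -5766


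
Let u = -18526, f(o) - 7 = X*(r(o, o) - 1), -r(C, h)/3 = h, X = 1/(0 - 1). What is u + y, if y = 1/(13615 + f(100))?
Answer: -257937497/13923 ≈ -18526.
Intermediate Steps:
X = -1 (X = 1/(-1) = -1)
r(C, h) = -3*h
f(o) = 8 + 3*o (f(o) = 7 - (-3*o - 1) = 7 - (-1 - 3*o) = 7 + (1 + 3*o) = 8 + 3*o)
y = 1/13923 (y = 1/(13615 + (8 + 3*100)) = 1/(13615 + (8 + 300)) = 1/(13615 + 308) = 1/13923 ≈ 7.1824e-5)
u + y = -18526 + 1/13923 = -257937497/13923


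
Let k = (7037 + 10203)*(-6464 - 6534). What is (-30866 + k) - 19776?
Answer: -224136162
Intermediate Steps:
k = -224085520 (k = 17240*(-12998) = -224085520)
(-30866 + k) - 19776 = (-30866 - 224085520) - 19776 = -224116386 - 19776 = -224136162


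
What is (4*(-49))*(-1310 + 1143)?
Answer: 32732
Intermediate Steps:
(4*(-49))*(-1310 + 1143) = -196*(-167) = 32732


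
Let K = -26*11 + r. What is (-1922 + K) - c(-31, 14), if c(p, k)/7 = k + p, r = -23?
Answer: -2112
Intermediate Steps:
c(p, k) = 7*k + 7*p (c(p, k) = 7*(k + p) = 7*k + 7*p)
K = -309 (K = -26*11 - 23 = -286 - 23 = -309)
(-1922 + K) - c(-31, 14) = (-1922 - 309) - (7*14 + 7*(-31)) = -2231 - (98 - 217) = -2231 - 1*(-119) = -2231 + 119 = -2112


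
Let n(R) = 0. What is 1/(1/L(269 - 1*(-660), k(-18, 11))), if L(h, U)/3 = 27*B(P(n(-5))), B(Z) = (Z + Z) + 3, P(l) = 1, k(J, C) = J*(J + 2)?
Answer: 405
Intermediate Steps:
k(J, C) = J*(2 + J)
B(Z) = 3 + 2*Z (B(Z) = 2*Z + 3 = 3 + 2*Z)
L(h, U) = 405 (L(h, U) = 3*(27*(3 + 2*1)) = 3*(27*(3 + 2)) = 3*(27*5) = 3*135 = 405)
1/(1/L(269 - 1*(-660), k(-18, 11))) = 1/(1/405) = 405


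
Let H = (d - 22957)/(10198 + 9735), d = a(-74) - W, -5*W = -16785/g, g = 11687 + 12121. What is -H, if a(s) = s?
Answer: 182775135/158188288 ≈ 1.1554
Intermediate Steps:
g = 23808
W = 1119/7936 (W = -(-3357)/23808 = -1/5*(-5595/7936) = 1119/7936 ≈ 0.14100)
d = -588383/7936 (d = -74 - 1*1119/7936 = -74 - 1119/7936 = -588383/7936 ≈ -74.141)
H = -182775135/158188288 (H = (-588383/7936 - 22957)/(10198 + 9735) = -182775135/7936/19933 = -182775135/7936*1/19933 = -182775135/158188288 ≈ -1.1554)
-H = -1*(-182775135/158188288) = 182775135/158188288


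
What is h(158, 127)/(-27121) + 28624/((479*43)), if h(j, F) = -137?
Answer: 779133293/558611237 ≈ 1.3948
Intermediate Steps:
h(158, 127)/(-27121) + 28624/((479*43)) = -137/(-27121) + 28624/((479*43)) = -137*(-1/27121) + 28624/20597 = 137/27121 + 28624*(1/20597) = 137/27121 + 28624/20597 = 779133293/558611237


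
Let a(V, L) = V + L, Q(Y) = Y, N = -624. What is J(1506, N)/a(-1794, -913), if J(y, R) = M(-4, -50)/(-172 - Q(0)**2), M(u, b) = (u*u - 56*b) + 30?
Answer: 1423/232802 ≈ 0.0061125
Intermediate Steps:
M(u, b) = 30 + u**2 - 56*b (M(u, b) = (u**2 - 56*b) + 30 = 30 + u**2 - 56*b)
a(V, L) = L + V
J(y, R) = -1423/86 (J(y, R) = (30 + (-4)**2 - 56*(-50))/(-172 - 1*0**2) = (30 + 16 + 2800)/(-172 - 1*0) = 2846/(-172 + 0) = 2846/(-172) = 2846*(-1/172) = -1423/86)
J(1506, N)/a(-1794, -913) = -1423/(86*(-913 - 1794)) = -1423/86/(-2707) = -1423/86*(-1/2707) = 1423/232802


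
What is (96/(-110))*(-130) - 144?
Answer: -336/11 ≈ -30.545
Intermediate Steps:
(96/(-110))*(-130) - 144 = (96*(-1/110))*(-130) - 144 = -48/55*(-130) - 144 = 1248/11 - 144 = -336/11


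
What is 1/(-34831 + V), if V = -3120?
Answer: -1/37951 ≈ -2.6350e-5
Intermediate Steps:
1/(-34831 + V) = 1/(-34831 - 3120) = 1/(-37951) = -1/37951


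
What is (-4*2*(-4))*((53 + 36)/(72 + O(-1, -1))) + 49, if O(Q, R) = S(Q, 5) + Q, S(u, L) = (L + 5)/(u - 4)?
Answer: 6229/69 ≈ 90.275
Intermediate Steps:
S(u, L) = (5 + L)/(-4 + u)
O(Q, R) = Q + 10/(-4 + Q) (O(Q, R) = (5 + 5)/(-4 + Q) + Q = 10/(-4 + Q) + Q = Q + 10/(-4 + Q))
(-4*2*(-4))*((53 + 36)/(72 + O(-1, -1))) + 49 = (-4*2*(-4))*((53 + 36)/(72 + (10 - (-4 - 1))/(-4 - 1))) + 49 = (-8*(-4))*(89/(72 + (10 - 1*(-5))/(-5))) + 49 = 32*(89/(72 - (10 + 5)/5)) + 49 = 32*(89/(72 - 1/5*15)) + 49 = 32*(89/(72 - 3)) + 49 = 32*(89/69) + 49 = 2848/69 + 49 = 6229/69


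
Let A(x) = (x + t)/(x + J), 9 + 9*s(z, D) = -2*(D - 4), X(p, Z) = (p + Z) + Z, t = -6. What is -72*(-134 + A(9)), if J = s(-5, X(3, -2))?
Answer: 394596/41 ≈ 9624.3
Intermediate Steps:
X(p, Z) = p + 2*Z (X(p, Z) = (Z + p) + Z = p + 2*Z)
s(z, D) = -⅑ - 2*D/9 (s(z, D) = -1 + (-2*(D - 4))/9 = -1 + (-2*(-4 + D))/9 = -1 + (8 - 2*D)/9 = -1 + (8/9 - 2*D/9) = -⅑ - 2*D/9)
J = ⅑ (J = -⅑ - 2*(3 + 2*(-2))/9 = -⅑ - 2*(3 - 4)/9 = -⅑ - 2/9*(-1) = -⅑ + 2/9 = ⅑ ≈ 0.11111)
A(x) = (-6 + x)/(⅑ + x) (A(x) = (x - 6)/(x + ⅑) = (-6 + x)/(⅑ + x))
-72*(-134 + A(9)) = -72*(-134 + 9*(-6 + 9)/(1 + 9*9)) = -72*(-134 + 9*3/(1 + 81)) = -72*(-134 + 9*3/82) = -72*(-134 + 9*(1/82)*3) = -72*(-134 + 27/82) = -72*(-10961/82) = 394596/41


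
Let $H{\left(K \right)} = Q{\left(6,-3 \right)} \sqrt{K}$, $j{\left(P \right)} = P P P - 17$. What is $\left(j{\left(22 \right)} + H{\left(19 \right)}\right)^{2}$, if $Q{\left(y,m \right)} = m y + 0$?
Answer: $113024317 - 382716 \sqrt{19} \approx 1.1136 \cdot 10^{8}$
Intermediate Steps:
$Q{\left(y,m \right)} = m y$
$j{\left(P \right)} = -17 + P^{3}$ ($j{\left(P \right)} = P^{2} P - 17 = P^{3} - 17 = -17 + P^{3}$)
$H{\left(K \right)} = - 18 \sqrt{K}$ ($H{\left(K \right)} = \left(-3\right) 6 \sqrt{K} = - 18 \sqrt{K}$)
$\left(j{\left(22 \right)} + H{\left(19 \right)}\right)^{2} = \left(\left(-17 + 22^{3}\right) - 18 \sqrt{19}\right)^{2} = \left(\left(-17 + 10648\right) - 18 \sqrt{19}\right)^{2} = \left(10631 - 18 \sqrt{19}\right)^{2}$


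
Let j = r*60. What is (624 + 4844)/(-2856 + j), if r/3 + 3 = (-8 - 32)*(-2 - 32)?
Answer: 1367/60351 ≈ 0.022651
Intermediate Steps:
r = 4071 (r = -9 + 3*((-8 - 32)*(-2 - 32)) = -9 + 3*(-40*(-34)) = -9 + 3*1360 = -9 + 4080 = 4071)
j = 244260 (j = 4071*60 = 244260)
(624 + 4844)/(-2856 + j) = (624 + 4844)/(-2856 + 244260) = 5468/241404 = 5468*(1/241404) = 1367/60351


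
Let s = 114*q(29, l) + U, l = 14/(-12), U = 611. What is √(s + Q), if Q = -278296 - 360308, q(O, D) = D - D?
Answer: I*√637993 ≈ 798.74*I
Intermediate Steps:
l = -7/6 (l = 14*(-1/12) = -7/6 ≈ -1.1667)
q(O, D) = 0
Q = -638604
s = 611 (s = 114*0 + 611 = 0 + 611 = 611)
√(s + Q) = √(611 - 638604) = √(-637993) = I*√637993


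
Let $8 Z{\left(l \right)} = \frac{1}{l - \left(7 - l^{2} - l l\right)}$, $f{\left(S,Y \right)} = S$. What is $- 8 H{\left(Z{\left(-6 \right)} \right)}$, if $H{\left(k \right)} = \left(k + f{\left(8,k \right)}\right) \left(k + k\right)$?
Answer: $- \frac{3777}{13924} \approx -0.27126$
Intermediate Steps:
$Z{\left(l \right)} = \frac{1}{8 \left(-7 + l + 2 l^{2}\right)}$ ($Z{\left(l \right)} = \frac{1}{8 \left(l - \left(7 - l^{2} - l l\right)\right)} = \frac{1}{8 \left(l + \left(\left(l^{2} + l^{2}\right) - 7\right)\right)} = \frac{1}{8 \left(l + \left(2 l^{2} - 7\right)\right)} = \frac{1}{8 \left(l + \left(-7 + 2 l^{2}\right)\right)} = \frac{1}{8 \left(-7 + l + 2 l^{2}\right)}$)
$H{\left(k \right)} = 2 k \left(8 + k\right)$ ($H{\left(k \right)} = \left(k + 8\right) \left(k + k\right) = \left(8 + k\right) 2 k = 2 k \left(8 + k\right)$)
$- 8 H{\left(Z{\left(-6 \right)} \right)} = - 8 \cdot 2 \frac{1}{8 \left(-7 - 6 + 2 \left(-6\right)^{2}\right)} \left(8 + \frac{1}{8 \left(-7 - 6 + 2 \left(-6\right)^{2}\right)}\right) = - 8 \cdot 2 \frac{1}{8 \left(-7 - 6 + 2 \cdot 36\right)} \left(8 + \frac{1}{8 \left(-7 - 6 + 2 \cdot 36\right)}\right) = - 8 \cdot 2 \frac{1}{8 \left(-7 - 6 + 72\right)} \left(8 + \frac{1}{8 \left(-7 - 6 + 72\right)}\right) = - 8 \cdot 2 \frac{1}{8 \cdot 59} \left(8 + \frac{1}{8 \cdot 59}\right) = - 8 \cdot 2 \cdot \frac{1}{8} \cdot \frac{1}{59} \left(8 + \frac{1}{8} \cdot \frac{1}{59}\right) = - 8 \cdot 2 \cdot \frac{1}{472} \left(8 + \frac{1}{472}\right) = - 8 \cdot 2 \cdot \frac{1}{472} \cdot \frac{3777}{472} = \left(-8\right) \frac{3777}{111392} = - \frac{3777}{13924}$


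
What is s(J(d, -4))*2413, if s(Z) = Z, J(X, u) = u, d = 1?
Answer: -9652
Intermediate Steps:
s(J(d, -4))*2413 = -4*2413 = -9652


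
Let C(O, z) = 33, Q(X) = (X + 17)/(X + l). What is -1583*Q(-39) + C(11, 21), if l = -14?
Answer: -33077/53 ≈ -624.09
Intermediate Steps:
Q(X) = (17 + X)/(-14 + X) (Q(X) = (X + 17)/(X - 14) = (17 + X)/(-14 + X))
-1583*Q(-39) + C(11, 21) = -1583*(17 - 39)/(-14 - 39) + 33 = -1583*(-22)/(-53) + 33 = -(-1583)*(-22)/53 + 33 = -1583*22/53 + 33 = -34826/53 + 33 = -33077/53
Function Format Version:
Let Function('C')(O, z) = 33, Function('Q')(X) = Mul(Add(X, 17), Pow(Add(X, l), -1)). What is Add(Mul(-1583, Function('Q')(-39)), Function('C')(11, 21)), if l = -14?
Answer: Rational(-33077, 53) ≈ -624.09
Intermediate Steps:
Function('Q')(X) = Mul(Pow(Add(-14, X), -1), Add(17, X)) (Function('Q')(X) = Mul(Add(X, 17), Pow(Add(X, -14), -1)) = Mul(Add(17, X), Pow(Add(-14, X), -1)) = Mul(Pow(Add(-14, X), -1), Add(17, X)))
Add(Mul(-1583, Function('Q')(-39)), Function('C')(11, 21)) = Add(Mul(-1583, Mul(Pow(Add(-14, -39), -1), Add(17, -39))), 33) = Add(Mul(-1583, Mul(Pow(-53, -1), -22)), 33) = Add(Mul(-1583, Mul(Rational(-1, 53), -22)), 33) = Add(Mul(-1583, Rational(22, 53)), 33) = Add(Rational(-34826, 53), 33) = Rational(-33077, 53)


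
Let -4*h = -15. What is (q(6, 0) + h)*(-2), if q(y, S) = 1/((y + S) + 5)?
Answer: -169/22 ≈ -7.6818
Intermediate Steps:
q(y, S) = 1/(5 + S + y) (q(y, S) = 1/((S + y) + 5) = 1/(5 + S + y))
h = 15/4 (h = -1/4*(-15) = 15/4 ≈ 3.7500)
(q(6, 0) + h)*(-2) = (1/(5 + 0 + 6) + 15/4)*(-2) = (1/11 + 15/4)*(-2) = (169/44)*(-2) = -169/22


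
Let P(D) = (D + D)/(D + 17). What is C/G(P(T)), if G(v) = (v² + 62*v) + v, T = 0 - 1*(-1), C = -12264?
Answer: -124173/71 ≈ -1748.9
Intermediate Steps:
T = 1 (T = 0 + 1 = 1)
P(D) = 2*D/(17 + D) (P(D) = (2*D)/(17 + D) = 2*D/(17 + D))
G(v) = v² + 63*v
C/G(P(T)) = -12264*9/(63 + 2*1/(17 + 1)) = -12264*9/(63 + 2*1/18) = -12264*9/(63 + 2*1*(1/18)) = -12264*9/(63 + ⅑) = -12264/((⅑)*(568/9)) = -12264/568/81 = -12264*81/568 = -124173/71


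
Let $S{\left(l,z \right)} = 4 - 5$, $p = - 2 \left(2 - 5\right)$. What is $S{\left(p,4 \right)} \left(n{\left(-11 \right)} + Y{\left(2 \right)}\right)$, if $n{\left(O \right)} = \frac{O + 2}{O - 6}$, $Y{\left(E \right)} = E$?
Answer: $- \frac{43}{17} \approx -2.5294$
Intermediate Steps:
$p = 6$ ($p = \left(-2\right) \left(-3\right) = 6$)
$S{\left(l,z \right)} = -1$
$n{\left(O \right)} = \frac{2 + O}{-6 + O}$
$S{\left(p,4 \right)} \left(n{\left(-11 \right)} + Y{\left(2 \right)}\right) = - (\frac{2 - 11}{-6 - 11} + 2) = - (\frac{1}{-17} \left(-9\right) + 2) = - (\left(- \frac{1}{17}\right) \left(-9\right) + 2) = - (\frac{9}{17} + 2) = \left(-1\right) \frac{43}{17} = - \frac{43}{17}$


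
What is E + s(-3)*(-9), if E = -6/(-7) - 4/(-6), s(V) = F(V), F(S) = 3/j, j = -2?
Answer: 631/42 ≈ 15.024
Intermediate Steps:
F(S) = -3/2 (F(S) = 3/(-2) = 3*(-½) = -3/2)
s(V) = -3/2
E = 32/21 (E = -6*(-⅐) - 4*(-⅙) = 6/7 + ⅔ = 32/21 ≈ 1.5238)
E + s(-3)*(-9) = 32/21 - 3/2*(-9) = 32/21 + 27/2 = 631/42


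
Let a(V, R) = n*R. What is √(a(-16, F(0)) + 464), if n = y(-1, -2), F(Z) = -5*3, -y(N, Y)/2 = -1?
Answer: √434 ≈ 20.833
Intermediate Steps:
y(N, Y) = 2 (y(N, Y) = -2*(-1) = 2)
F(Z) = -15
n = 2
a(V, R) = 2*R
√(a(-16, F(0)) + 464) = √(2*(-15) + 464) = √(-30 + 464) = √434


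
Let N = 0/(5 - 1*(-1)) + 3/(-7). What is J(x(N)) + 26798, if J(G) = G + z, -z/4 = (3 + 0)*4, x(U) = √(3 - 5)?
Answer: 26750 + I*√2 ≈ 26750.0 + 1.4142*I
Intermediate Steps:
N = -3/7 (N = 0/(5 + 1) + 3*(-⅐) = 0/6 - 3/7 = 0*(⅙) - 3/7 = 0 - 3/7 = -3/7 ≈ -0.42857)
x(U) = I*√2 (x(U) = √(-2) = I*√2)
z = -48 (z = -4*(3 + 0)*4 = -12*4 = -4*12 = -48)
J(G) = -48 + G (J(G) = G - 48 = -48 + G)
J(x(N)) + 26798 = (-48 + I*√2) + 26798 = 26750 + I*√2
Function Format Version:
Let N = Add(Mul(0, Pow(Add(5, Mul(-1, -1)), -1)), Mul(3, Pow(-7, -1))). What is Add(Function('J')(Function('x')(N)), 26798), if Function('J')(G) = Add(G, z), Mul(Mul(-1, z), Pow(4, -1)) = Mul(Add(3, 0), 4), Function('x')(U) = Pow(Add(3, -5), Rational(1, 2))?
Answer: Add(26750, Mul(I, Pow(2, Rational(1, 2)))) ≈ Add(26750., Mul(1.4142, I))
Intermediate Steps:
N = Rational(-3, 7) (N = Add(Mul(0, Pow(Add(5, 1), -1)), Mul(3, Rational(-1, 7))) = Add(Mul(0, Pow(6, -1)), Rational(-3, 7)) = Add(Mul(0, Rational(1, 6)), Rational(-3, 7)) = Add(0, Rational(-3, 7)) = Rational(-3, 7) ≈ -0.42857)
Function('x')(U) = Mul(I, Pow(2, Rational(1, 2))) (Function('x')(U) = Pow(-2, Rational(1, 2)) = Mul(I, Pow(2, Rational(1, 2))))
z = -48 (z = Mul(-4, Mul(Add(3, 0), 4)) = Mul(-4, Mul(3, 4)) = Mul(-4, 12) = -48)
Function('J')(G) = Add(-48, G) (Function('J')(G) = Add(G, -48) = Add(-48, G))
Add(Function('J')(Function('x')(N)), 26798) = Add(Add(-48, Mul(I, Pow(2, Rational(1, 2)))), 26798) = Add(26750, Mul(I, Pow(2, Rational(1, 2))))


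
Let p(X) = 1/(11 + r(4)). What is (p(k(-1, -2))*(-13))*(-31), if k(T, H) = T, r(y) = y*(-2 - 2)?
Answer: -403/5 ≈ -80.600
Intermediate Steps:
r(y) = -4*y (r(y) = y*(-4) = -4*y)
p(X) = -1/5 (p(X) = 1/(11 - 4*4) = 1/(11 - 16) = 1/(-5) = -1/5)
(p(k(-1, -2))*(-13))*(-31) = -1/5*(-13)*(-31) = (13/5)*(-31) = -403/5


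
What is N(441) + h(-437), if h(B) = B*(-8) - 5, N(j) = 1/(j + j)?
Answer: 3079063/882 ≈ 3491.0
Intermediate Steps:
N(j) = 1/(2*j)
h(B) = -5 - 8*B (h(B) = -8*B - 5 = -5 - 8*B)
N(441) + h(-437) = (1/2)/441 + (-5 - 8*(-437)) = (1/2)*(1/441) + (-5 + 3496) = 1/882 + 3491 = 3079063/882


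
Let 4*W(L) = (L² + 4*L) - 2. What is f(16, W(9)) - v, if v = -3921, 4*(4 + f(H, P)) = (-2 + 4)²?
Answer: 3918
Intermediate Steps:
W(L) = -½ + L + L²/4 (W(L) = ((L² + 4*L) - 2)/4 = (-2 + L² + 4*L)/4 = -½ + L + L²/4)
f(H, P) = -3 (f(H, P) = -4 + (-2 + 4)²/4 = -4 + (¼)*2² = -4 + (¼)*4 = -4 + 1 = -3)
f(16, W(9)) - v = -3 - 1*(-3921) = -3 + 3921 = 3918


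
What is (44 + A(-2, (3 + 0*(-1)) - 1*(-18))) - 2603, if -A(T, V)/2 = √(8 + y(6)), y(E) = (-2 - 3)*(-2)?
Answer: -2559 - 6*√2 ≈ -2567.5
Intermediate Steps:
y(E) = 10 (y(E) = -5*(-2) = 10)
A(T, V) = -6*√2 (A(T, V) = -2*√(8 + 10) = -6*√2)
(44 + A(-2, (3 + 0*(-1)) - 1*(-18))) - 2603 = (44 - 6*√2) - 2603 = -2559 - 6*√2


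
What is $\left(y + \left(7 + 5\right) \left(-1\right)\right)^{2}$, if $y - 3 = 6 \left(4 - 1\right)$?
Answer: $81$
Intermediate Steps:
$y = 21$ ($y = 3 + 6 \left(4 - 1\right) = 3 + 6 \cdot 3 = 3 + 18 = 21$)
$\left(y + \left(7 + 5\right) \left(-1\right)\right)^{2} = \left(21 + \left(7 + 5\right) \left(-1\right)\right)^{2} = \left(21 + 12 \left(-1\right)\right)^{2} = \left(21 - 12\right)^{2} = 9^{2} = 81$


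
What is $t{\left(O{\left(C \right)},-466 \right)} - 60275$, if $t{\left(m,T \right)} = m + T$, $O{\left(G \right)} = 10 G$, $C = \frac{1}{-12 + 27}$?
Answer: $- \frac{182221}{3} \approx -60740.0$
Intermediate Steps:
$C = \frac{1}{15} \approx 0.066667$
$t{\left(m,T \right)} = T + m$
$t{\left(O{\left(C \right)},-466 \right)} - 60275 = \left(-466 + 10 \cdot \frac{1}{15}\right) - 60275 = \left(-466 + \frac{2}{3}\right) - 60275 = - \frac{1396}{3} - 60275 = - \frac{182221}{3}$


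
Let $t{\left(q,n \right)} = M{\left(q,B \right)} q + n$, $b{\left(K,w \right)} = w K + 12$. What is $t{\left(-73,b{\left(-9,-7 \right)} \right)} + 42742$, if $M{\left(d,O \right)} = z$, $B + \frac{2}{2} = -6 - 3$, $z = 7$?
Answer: $42306$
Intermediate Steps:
$B = -10$ ($B = -1 - 9 = -10$)
$M{\left(d,O \right)} = 7$
$b{\left(K,w \right)} = 12 + K w$ ($b{\left(K,w \right)} = K w + 12 = 12 + K w$)
$t{\left(q,n \right)} = n + 7 q$ ($t{\left(q,n \right)} = 7 q + n = n + 7 q$)
$t{\left(-73,b{\left(-9,-7 \right)} \right)} + 42742 = \left(\left(12 - -63\right) + 7 \left(-73\right)\right) + 42742 = \left(\left(12 + 63\right) - 511\right) + 42742 = \left(75 - 511\right) + 42742 = -436 + 42742 = 42306$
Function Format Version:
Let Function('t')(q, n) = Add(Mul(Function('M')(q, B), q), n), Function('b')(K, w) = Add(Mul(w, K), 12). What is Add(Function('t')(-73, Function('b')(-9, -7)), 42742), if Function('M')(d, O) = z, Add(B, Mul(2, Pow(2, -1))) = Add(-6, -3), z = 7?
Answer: 42306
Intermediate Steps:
B = -10 (B = Add(-1, Add(-6, -3)) = Add(-1, -9) = -10)
Function('M')(d, O) = 7
Function('b')(K, w) = Add(12, Mul(K, w)) (Function('b')(K, w) = Add(Mul(K, w), 12) = Add(12, Mul(K, w)))
Function('t')(q, n) = Add(n, Mul(7, q)) (Function('t')(q, n) = Add(Mul(7, q), n) = Add(n, Mul(7, q)))
Add(Function('t')(-73, Function('b')(-9, -7)), 42742) = Add(Add(Add(12, Mul(-9, -7)), Mul(7, -73)), 42742) = Add(Add(Add(12, 63), -511), 42742) = Add(Add(75, -511), 42742) = Add(-436, 42742) = 42306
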